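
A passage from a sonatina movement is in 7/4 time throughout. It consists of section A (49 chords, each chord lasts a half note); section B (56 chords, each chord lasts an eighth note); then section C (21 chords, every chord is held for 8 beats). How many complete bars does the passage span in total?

42 bars

A: 49 × 2 = 98 beats = 14 bars.
B: 56 × 0.5 = 28 beats = 4 bars.
C: 21 × 8 = 168 beats = 24 bars.
Total: 14 + 4 + 24 = 42 bars.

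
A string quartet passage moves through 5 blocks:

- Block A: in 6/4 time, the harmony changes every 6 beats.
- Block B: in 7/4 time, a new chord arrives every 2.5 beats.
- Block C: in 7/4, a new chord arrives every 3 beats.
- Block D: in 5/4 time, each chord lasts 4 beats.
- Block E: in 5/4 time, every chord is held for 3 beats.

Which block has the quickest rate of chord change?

A: 6/6 = 1 chord/bar.
B: 7/2.5 = 2.8 chords/bar.
C: 7/3 = 7/3 chords/bar.
D: 5/4 = 1.25 chords/bar.
E: 5/3 = 5/3 chords/bar.
Fastest is B at 2.8 chords/bar.

Block B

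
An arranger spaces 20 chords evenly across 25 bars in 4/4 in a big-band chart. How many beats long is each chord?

5 beats

25 bars × 4 beats/bar = 100 beats total.
100 beats ÷ 20 chords = 5 beats per chord.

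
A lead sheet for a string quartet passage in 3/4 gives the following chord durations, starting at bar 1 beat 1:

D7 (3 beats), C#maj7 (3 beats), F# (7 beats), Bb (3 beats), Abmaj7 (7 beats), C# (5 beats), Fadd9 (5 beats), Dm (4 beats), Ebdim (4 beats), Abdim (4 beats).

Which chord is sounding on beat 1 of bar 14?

Ebdim

Beat 1 of bar 14 is beat (14−1)×3 + 1 = 40 overall.
Running totals: D7 ends at 3, C#maj7 ends at 6, F# ends at 13, Bb ends at 16, Abmaj7 ends at 23, C# ends at 28, Fadd9 ends at 33, Dm ends at 37, Ebdim ends at 41.
Beat 40 falls within Ebdim.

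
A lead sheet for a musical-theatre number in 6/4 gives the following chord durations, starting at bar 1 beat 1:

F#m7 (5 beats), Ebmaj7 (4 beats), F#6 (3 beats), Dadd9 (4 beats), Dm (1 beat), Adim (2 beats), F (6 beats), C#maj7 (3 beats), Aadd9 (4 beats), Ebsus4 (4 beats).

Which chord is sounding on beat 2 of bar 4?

Beat 2 of bar 4 is beat (4−1)×6 + 2 = 20 overall.
Running totals: F#m7 ends at 5, Ebmaj7 ends at 9, F#6 ends at 12, Dadd9 ends at 16, Dm ends at 17, Adim ends at 19, F ends at 25.
Beat 20 falls within F.

F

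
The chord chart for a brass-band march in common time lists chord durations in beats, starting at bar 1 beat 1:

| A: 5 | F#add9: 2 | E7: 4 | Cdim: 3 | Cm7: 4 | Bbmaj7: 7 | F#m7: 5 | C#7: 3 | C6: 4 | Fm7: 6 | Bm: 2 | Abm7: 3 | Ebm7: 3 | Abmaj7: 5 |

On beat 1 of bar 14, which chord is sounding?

Abmaj7

Beat 1 of bar 14 is beat (14−1)×4 + 1 = 53 overall.
Running totals: A ends at 5, F#add9 ends at 7, E7 ends at 11, Cdim ends at 14, Cm7 ends at 18, Bbmaj7 ends at 25, F#m7 ends at 30, C#7 ends at 33, C6 ends at 37, Fm7 ends at 43, Bm ends at 45, Abm7 ends at 48, Ebm7 ends at 51, Abmaj7 ends at 56.
Beat 53 falls within Abmaj7.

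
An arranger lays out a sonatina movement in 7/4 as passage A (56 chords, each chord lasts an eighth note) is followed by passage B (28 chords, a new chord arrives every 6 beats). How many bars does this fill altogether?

A: 56 × 0.5 = 28 beats = 4 bars.
B: 28 × 6 = 168 beats = 24 bars.
Total: 4 + 24 = 28 bars.

28 bars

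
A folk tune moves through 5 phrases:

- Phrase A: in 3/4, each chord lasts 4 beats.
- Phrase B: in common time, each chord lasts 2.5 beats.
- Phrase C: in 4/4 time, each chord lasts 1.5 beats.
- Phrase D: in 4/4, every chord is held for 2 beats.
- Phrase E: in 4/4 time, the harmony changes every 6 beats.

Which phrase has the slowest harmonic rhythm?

Phrase E

A: 3/4 = 0.75 chords/bar.
B: 4/2.5 = 1.6 chords/bar.
C: 4/1.5 = 8/3 chords/bar.
D: 4/2 = 2 chords/bar.
E: 4/6 = 2/3 chords/bar.
Slowest is E at 2/3 chords/bar.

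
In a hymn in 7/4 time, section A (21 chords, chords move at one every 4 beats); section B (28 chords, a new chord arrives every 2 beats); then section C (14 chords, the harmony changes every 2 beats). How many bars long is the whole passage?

A: 21 × 4 = 84 beats = 12 bars.
B: 28 × 2 = 56 beats = 8 bars.
C: 14 × 2 = 28 beats = 4 bars.
Total: 12 + 8 + 4 = 24 bars.

24 bars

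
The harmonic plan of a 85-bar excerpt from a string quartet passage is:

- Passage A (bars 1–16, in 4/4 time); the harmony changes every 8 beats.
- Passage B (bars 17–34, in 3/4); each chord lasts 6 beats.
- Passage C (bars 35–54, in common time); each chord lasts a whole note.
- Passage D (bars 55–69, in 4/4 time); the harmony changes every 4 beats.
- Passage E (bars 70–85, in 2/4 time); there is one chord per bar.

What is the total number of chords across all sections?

A: 16·4 = 64 beats, 64/8 = 8 chords.
B: 18·3 = 54 beats, 54/6 = 9 chords.
C: 20·4 = 80 beats, 80/4 = 20 chords.
D: 15·4 = 60 beats, 60/4 = 15 chords.
E: 16·2 = 32 beats, 32/2 = 16 chords.
Total: 8 + 9 + 20 + 15 + 16 = 68.

68 chords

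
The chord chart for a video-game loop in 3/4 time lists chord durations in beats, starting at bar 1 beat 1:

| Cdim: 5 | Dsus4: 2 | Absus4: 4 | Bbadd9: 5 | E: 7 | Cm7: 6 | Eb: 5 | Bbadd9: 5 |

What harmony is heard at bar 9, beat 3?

Cm7

Beat 3 of bar 9 is beat (9−1)×3 + 3 = 27 overall.
Running totals: Cdim ends at 5, Dsus4 ends at 7, Absus4 ends at 11, Bbadd9 ends at 16, E ends at 23, Cm7 ends at 29.
Beat 27 falls within Cm7.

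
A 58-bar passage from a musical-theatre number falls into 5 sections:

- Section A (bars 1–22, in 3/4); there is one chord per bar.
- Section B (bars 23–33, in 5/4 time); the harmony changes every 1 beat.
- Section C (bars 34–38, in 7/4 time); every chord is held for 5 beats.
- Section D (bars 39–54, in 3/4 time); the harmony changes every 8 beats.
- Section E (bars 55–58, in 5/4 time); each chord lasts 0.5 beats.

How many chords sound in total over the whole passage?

A has 66 beats and chords last 3 each, so 22 chords.
B has 55 beats and chords last 1 each, so 55 chords.
C has 35 beats and chords last 5 each, so 7 chords.
D has 48 beats and chords last 8 each, so 6 chords.
E has 20 beats and chords last 0.5 each, so 40 chords.
Total: 22 + 55 + 7 + 6 + 40 = 130.

130 chords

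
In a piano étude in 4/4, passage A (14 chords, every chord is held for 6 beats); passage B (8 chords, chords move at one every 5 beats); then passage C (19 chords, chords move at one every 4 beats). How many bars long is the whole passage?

50 bars

A: 14 × 6 = 84 beats = 21 bars.
B: 8 × 5 = 40 beats = 10 bars.
C: 19 × 4 = 76 beats = 19 bars.
Total: 21 + 10 + 19 = 50 bars.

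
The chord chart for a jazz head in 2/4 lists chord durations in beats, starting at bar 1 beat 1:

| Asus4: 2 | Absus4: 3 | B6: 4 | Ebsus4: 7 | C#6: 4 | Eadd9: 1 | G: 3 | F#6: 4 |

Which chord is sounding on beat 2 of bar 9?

Beat 2 of bar 9 is beat (9−1)×2 + 2 = 18 overall.
Running totals: Asus4 ends at 2, Absus4 ends at 5, B6 ends at 9, Ebsus4 ends at 16, C#6 ends at 20.
Beat 18 falls within C#6.

C#6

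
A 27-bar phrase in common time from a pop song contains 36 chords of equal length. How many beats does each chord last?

3 beats

27 bars × 4 beats/bar = 108 beats total.
108 beats ÷ 36 chords = 3 beats per chord.
(That is a dotted half note.)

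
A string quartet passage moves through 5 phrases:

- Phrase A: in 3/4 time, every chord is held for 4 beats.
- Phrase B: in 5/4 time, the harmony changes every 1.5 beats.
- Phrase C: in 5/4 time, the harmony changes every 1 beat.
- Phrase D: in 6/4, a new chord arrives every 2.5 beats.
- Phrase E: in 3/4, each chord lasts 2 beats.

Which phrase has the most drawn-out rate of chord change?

Phrase A

A: each chord is 4 beats in 3/4, so 0.75 per bar.
B: each chord is 1.5 beats in 5/4, so 10/3 per bar.
C: each chord is 1 beat in 5/4, so 5 per bar.
D: each chord is 2.5 beats in 6/4, so 2.4 per bar.
E: each chord is 2 beats in 3/4, so 1.5 per bar.
Slowest is A at 0.75 chords/bar.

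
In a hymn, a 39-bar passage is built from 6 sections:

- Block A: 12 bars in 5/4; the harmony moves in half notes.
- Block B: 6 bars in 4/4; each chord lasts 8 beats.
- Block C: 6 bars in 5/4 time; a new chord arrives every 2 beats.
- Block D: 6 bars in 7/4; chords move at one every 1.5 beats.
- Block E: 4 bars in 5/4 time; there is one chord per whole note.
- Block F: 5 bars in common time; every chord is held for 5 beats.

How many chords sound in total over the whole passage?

85 chords

A: 12·5 = 60 beats, 60/2 = 30 chords.
B: 6·4 = 24 beats, 24/8 = 3 chords.
C: 6·5 = 30 beats, 30/2 = 15 chords.
D: 6·7 = 42 beats, 42/1.5 = 28 chords.
E: 4·5 = 20 beats, 20/4 = 5 chords.
F: 5·4 = 20 beats, 20/5 = 4 chords.
Total: 30 + 3 + 15 + 28 + 5 + 4 = 85.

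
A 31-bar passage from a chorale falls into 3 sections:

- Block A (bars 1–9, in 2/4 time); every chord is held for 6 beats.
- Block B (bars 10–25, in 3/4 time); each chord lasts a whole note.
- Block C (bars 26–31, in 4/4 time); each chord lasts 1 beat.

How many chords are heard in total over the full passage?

39 chords

A has 18 beats and chords last 6 each, so 3 chords.
B has 48 beats and chords last 4 each, so 12 chords.
C has 24 beats and chords last 1 each, so 24 chords.
Total: 3 + 12 + 24 = 39.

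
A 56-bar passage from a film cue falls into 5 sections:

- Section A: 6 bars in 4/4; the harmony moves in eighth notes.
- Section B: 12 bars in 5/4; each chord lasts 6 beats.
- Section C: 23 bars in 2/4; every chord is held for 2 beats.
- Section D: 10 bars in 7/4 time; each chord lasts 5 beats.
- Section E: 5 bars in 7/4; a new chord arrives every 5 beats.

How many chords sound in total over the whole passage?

A: 6·4 = 24 beats, 24/0.5 = 48 chords.
B: 12·5 = 60 beats, 60/6 = 10 chords.
C: 23·2 = 46 beats, 46/2 = 23 chords.
D: 10·7 = 70 beats, 70/5 = 14 chords.
E: 5·7 = 35 beats, 35/5 = 7 chords.
Total: 48 + 10 + 23 + 14 + 7 = 102.

102 chords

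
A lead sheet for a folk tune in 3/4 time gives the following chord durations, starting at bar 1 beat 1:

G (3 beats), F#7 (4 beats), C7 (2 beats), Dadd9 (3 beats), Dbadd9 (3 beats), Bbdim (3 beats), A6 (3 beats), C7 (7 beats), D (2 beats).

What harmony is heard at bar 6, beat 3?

Bbdim

Beat 3 of bar 6 is beat (6−1)×3 + 3 = 18 overall.
Running totals: G ends at 3, F#7 ends at 7, C7 ends at 9, Dadd9 ends at 12, Dbadd9 ends at 15, Bbdim ends at 18.
Beat 18 falls within Bbdim.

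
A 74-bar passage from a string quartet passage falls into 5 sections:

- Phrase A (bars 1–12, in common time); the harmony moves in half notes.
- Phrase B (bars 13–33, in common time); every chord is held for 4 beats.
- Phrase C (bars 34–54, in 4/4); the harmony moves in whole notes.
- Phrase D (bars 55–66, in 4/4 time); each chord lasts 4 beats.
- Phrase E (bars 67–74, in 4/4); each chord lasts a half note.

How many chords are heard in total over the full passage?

94 chords

A: 12·4 = 48 beats, 48/2 = 24 chords.
B: 21·4 = 84 beats, 84/4 = 21 chords.
C: 21·4 = 84 beats, 84/4 = 21 chords.
D: 12·4 = 48 beats, 48/4 = 12 chords.
E: 8·4 = 32 beats, 32/2 = 16 chords.
Total: 24 + 21 + 21 + 12 + 16 = 94.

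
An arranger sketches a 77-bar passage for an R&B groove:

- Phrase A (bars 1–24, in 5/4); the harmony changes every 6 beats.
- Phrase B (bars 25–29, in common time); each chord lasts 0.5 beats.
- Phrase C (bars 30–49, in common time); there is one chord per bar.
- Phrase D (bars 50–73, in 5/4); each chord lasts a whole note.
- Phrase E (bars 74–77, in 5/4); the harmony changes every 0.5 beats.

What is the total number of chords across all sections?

150 chords

A has 120 beats and chords last 6 each, so 20 chords.
B has 20 beats and chords last 0.5 each, so 40 chords.
C has 80 beats and chords last 4 each, so 20 chords.
D has 120 beats and chords last 4 each, so 30 chords.
E has 20 beats and chords last 0.5 each, so 40 chords.
Total: 20 + 40 + 20 + 30 + 40 = 150.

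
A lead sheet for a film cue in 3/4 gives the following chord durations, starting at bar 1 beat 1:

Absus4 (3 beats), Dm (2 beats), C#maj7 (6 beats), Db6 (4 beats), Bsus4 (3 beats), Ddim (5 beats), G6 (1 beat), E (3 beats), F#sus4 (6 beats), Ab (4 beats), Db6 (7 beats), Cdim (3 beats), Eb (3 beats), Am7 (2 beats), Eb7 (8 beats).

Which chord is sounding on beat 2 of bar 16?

Beat 2 of bar 16 is beat (16−1)×3 + 2 = 47 overall.
Running totals: Absus4 ends at 3, Dm ends at 5, C#maj7 ends at 11, Db6 ends at 15, Bsus4 ends at 18, Ddim ends at 23, G6 ends at 24, E ends at 27, F#sus4 ends at 33, Ab ends at 37, Db6 ends at 44, Cdim ends at 47.
Beat 47 falls within Cdim.

Cdim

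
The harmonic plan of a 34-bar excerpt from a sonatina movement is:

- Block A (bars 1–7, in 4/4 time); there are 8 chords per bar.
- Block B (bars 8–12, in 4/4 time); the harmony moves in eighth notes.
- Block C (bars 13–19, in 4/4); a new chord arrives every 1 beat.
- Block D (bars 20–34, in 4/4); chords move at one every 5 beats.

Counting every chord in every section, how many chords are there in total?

A: 7 bars × 4 beats = 28 beats; 0.5 beats/chord → 56 chords.
B: 5 bars × 4 beats = 20 beats; 0.5 beats/chord → 40 chords.
C: 7 bars × 4 beats = 28 beats; 1 beat/chord → 28 chords.
D: 15 bars × 4 beats = 60 beats; 5 beats/chord → 12 chords.
Total: 56 + 40 + 28 + 12 = 136.

136 chords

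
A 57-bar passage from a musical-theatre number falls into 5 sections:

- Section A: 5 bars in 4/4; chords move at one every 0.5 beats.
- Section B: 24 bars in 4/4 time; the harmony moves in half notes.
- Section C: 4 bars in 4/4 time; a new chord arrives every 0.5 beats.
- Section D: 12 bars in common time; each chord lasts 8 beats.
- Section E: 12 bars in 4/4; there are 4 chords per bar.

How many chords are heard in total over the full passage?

174 chords

A has 20 beats and chords last 0.5 each, so 40 chords.
B has 96 beats and chords last 2 each, so 48 chords.
C has 16 beats and chords last 0.5 each, so 32 chords.
D has 48 beats and chords last 8 each, so 6 chords.
E has 48 beats and chords last 1 each, so 48 chords.
Total: 40 + 48 + 32 + 6 + 48 = 174.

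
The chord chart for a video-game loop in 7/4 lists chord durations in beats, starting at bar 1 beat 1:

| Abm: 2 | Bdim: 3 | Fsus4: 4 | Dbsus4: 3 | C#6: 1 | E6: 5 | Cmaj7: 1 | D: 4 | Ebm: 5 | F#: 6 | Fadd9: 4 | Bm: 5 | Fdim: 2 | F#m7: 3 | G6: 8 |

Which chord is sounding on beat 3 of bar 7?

Fdim

Beat 3 of bar 7 is beat (7−1)×7 + 3 = 45 overall.
Running totals: Abm ends at 2, Bdim ends at 5, Fsus4 ends at 9, Dbsus4 ends at 12, C#6 ends at 13, E6 ends at 18, Cmaj7 ends at 19, D ends at 23, Ebm ends at 28, F# ends at 34, Fadd9 ends at 38, Bm ends at 43, Fdim ends at 45.
Beat 45 falls within Fdim.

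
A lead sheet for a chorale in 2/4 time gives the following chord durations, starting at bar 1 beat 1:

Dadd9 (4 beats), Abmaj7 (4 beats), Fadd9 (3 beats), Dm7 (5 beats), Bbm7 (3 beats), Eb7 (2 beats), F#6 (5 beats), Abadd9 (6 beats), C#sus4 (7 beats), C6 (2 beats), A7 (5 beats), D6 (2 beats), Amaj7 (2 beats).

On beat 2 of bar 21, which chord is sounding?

A7

Beat 2 of bar 21 is beat (21−1)×2 + 2 = 42 overall.
Running totals: Dadd9 ends at 4, Abmaj7 ends at 8, Fadd9 ends at 11, Dm7 ends at 16, Bbm7 ends at 19, Eb7 ends at 21, F#6 ends at 26, Abadd9 ends at 32, C#sus4 ends at 39, C6 ends at 41, A7 ends at 46.
Beat 42 falls within A7.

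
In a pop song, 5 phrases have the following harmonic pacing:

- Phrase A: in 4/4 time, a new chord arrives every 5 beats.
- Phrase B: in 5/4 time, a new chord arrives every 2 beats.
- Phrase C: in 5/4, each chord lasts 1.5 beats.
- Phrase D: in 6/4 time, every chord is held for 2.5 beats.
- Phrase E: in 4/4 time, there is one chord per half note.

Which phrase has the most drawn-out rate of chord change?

A: 4 beats/bar ÷ 5 beats/chord = 0.8 chords/bar.
B: 5 beats/bar ÷ 2 beats/chord = 2.5 chords/bar.
C: 5 beats/bar ÷ 1.5 beats/chord = 10/3 chords/bar.
D: 6 beats/bar ÷ 2.5 beats/chord = 2.4 chords/bar.
E: 4 beats/bar ÷ 2 beats/chord = 2 chords/bar.
Slowest is A at 0.8 chords/bar.

Phrase A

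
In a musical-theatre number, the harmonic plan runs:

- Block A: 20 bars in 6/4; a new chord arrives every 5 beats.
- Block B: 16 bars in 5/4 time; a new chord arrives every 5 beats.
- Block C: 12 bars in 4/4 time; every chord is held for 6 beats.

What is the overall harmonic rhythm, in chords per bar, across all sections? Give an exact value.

1 chords per bar

A: 20 × 6 = 120 beats ÷ 5 = 24 chords.
B: 16 × 5 = 80 beats ÷ 5 = 16 chords.
C: 12 × 4 = 48 beats ÷ 6 = 8 chords.
Overall: 48 chords over 48 bars → 48/48 = 1 chords per bar.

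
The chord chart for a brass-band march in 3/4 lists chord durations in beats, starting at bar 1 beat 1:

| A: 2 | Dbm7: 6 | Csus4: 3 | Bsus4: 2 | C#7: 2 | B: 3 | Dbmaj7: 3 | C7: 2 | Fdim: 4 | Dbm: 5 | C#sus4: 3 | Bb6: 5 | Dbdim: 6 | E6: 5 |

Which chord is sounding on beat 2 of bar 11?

Dbm

Beat 2 of bar 11 is beat (11−1)×3 + 2 = 32 overall.
Running totals: A ends at 2, Dbm7 ends at 8, Csus4 ends at 11, Bsus4 ends at 13, C#7 ends at 15, B ends at 18, Dbmaj7 ends at 21, C7 ends at 23, Fdim ends at 27, Dbm ends at 32.
Beat 32 falls within Dbm.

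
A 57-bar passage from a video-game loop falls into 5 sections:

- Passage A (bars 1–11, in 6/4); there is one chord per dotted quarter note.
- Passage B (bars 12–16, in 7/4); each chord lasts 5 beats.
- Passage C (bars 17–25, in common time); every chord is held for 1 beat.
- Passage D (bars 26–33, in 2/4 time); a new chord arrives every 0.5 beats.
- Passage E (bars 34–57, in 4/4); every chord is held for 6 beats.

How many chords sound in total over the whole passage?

A: 11 bars × 6 beats = 66 beats; 1.5 beats/chord → 44 chords.
B: 5 bars × 7 beats = 35 beats; 5 beats/chord → 7 chords.
C: 9 bars × 4 beats = 36 beats; 1 beat/chord → 36 chords.
D: 8 bars × 2 beats = 16 beats; 0.5 beats/chord → 32 chords.
E: 24 bars × 4 beats = 96 beats; 6 beats/chord → 16 chords.
Total: 44 + 7 + 36 + 32 + 16 = 135.

135 chords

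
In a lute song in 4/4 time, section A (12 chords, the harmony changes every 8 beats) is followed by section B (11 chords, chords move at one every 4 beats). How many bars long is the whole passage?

35 bars

A: 12 × 8 = 96 beats = 24 bars.
B: 11 × 4 = 44 beats = 11 bars.
Total: 24 + 11 = 35 bars.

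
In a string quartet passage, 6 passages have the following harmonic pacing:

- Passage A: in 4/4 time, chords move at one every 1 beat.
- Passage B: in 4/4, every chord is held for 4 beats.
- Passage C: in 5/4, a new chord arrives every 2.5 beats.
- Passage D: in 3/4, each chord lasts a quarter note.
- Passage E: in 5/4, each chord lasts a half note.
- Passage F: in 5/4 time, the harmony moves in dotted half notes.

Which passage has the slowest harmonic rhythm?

Passage B

A: 4 beats/bar ÷ 1 beat/chord = 4 chords/bar.
B: 4 beats/bar ÷ 4 beats/chord = 1 chord/bar.
C: 5 beats/bar ÷ 2.5 beats/chord = 2 chords/bar.
D: 3 beats/bar ÷ 1 beat/chord = 3 chords/bar.
E: 5 beats/bar ÷ 2 beats/chord = 2.5 chords/bar.
F: 5 beats/bar ÷ 3 beats/chord = 5/3 chords/bar.
Slowest is B at 1 chords/bar.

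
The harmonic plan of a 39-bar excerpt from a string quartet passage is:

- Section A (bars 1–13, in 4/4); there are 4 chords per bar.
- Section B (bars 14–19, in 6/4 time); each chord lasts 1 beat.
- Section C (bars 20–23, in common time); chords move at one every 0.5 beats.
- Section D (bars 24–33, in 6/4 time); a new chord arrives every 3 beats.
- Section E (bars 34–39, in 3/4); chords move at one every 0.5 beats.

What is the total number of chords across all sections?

A: 13 bars × 4 beats = 52 beats; 1 beat/chord → 52 chords.
B: 6 bars × 6 beats = 36 beats; 1 beat/chord → 36 chords.
C: 4 bars × 4 beats = 16 beats; 0.5 beats/chord → 32 chords.
D: 10 bars × 6 beats = 60 beats; 3 beats/chord → 20 chords.
E: 6 bars × 3 beats = 18 beats; 0.5 beats/chord → 36 chords.
Total: 52 + 36 + 32 + 20 + 36 = 176.

176 chords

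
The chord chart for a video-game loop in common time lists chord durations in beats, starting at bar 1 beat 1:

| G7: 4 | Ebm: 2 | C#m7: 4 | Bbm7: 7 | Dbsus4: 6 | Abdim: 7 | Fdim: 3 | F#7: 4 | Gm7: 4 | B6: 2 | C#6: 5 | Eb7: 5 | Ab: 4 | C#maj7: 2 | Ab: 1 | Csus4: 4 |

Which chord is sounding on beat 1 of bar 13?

Eb7

Beat 1 of bar 13 is beat (13−1)×4 + 1 = 49 overall.
Running totals: G7 ends at 4, Ebm ends at 6, C#m7 ends at 10, Bbm7 ends at 17, Dbsus4 ends at 23, Abdim ends at 30, Fdim ends at 33, F#7 ends at 37, Gm7 ends at 41, B6 ends at 43, C#6 ends at 48, Eb7 ends at 53.
Beat 49 falls within Eb7.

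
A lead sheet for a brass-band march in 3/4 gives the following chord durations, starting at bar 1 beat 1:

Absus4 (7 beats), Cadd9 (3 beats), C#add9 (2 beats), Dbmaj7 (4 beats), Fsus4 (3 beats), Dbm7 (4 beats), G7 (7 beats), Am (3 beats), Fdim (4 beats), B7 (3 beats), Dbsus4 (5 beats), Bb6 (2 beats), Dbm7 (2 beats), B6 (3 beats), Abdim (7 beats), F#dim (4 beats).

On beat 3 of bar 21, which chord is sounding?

F#dim

Beat 3 of bar 21 is beat (21−1)×3 + 3 = 63 overall.
Running totals: Absus4 ends at 7, Cadd9 ends at 10, C#add9 ends at 12, Dbmaj7 ends at 16, Fsus4 ends at 19, Dbm7 ends at 23, G7 ends at 30, Am ends at 33, Fdim ends at 37, B7 ends at 40, Dbsus4 ends at 45, Bb6 ends at 47, Dbm7 ends at 49, B6 ends at 52, Abdim ends at 59, F#dim ends at 63.
Beat 63 falls within F#dim.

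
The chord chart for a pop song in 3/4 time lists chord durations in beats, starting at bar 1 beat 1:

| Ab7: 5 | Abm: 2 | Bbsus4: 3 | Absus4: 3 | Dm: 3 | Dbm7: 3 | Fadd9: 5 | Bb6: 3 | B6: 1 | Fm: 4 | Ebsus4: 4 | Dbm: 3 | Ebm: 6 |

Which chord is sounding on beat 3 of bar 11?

Beat 3 of bar 11 is beat (11−1)×3 + 3 = 33 overall.
Running totals: Ab7 ends at 5, Abm ends at 7, Bbsus4 ends at 10, Absus4 ends at 13, Dm ends at 16, Dbm7 ends at 19, Fadd9 ends at 24, Bb6 ends at 27, B6 ends at 28, Fm ends at 32, Ebsus4 ends at 36.
Beat 33 falls within Ebsus4.

Ebsus4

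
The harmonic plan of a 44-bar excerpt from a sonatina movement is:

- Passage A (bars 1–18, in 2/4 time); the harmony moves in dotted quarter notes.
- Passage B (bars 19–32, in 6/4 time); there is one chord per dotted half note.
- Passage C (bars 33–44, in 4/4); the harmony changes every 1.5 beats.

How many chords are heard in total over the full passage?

84 chords

A: 18·2 = 36 beats, 36/1.5 = 24 chords.
B: 14·6 = 84 beats, 84/3 = 28 chords.
C: 12·4 = 48 beats, 48/1.5 = 32 chords.
Total: 24 + 28 + 32 = 84.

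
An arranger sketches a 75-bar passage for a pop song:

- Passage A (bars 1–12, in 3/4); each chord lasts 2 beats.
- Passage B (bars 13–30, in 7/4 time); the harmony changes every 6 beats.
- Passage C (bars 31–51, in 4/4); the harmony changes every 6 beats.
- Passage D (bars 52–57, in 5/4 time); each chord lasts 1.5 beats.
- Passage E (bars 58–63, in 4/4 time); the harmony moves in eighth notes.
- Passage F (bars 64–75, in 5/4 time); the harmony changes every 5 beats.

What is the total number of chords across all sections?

A: 12·3 = 36 beats, 36/2 = 18 chords.
B: 18·7 = 126 beats, 126/6 = 21 chords.
C: 21·4 = 84 beats, 84/6 = 14 chords.
D: 6·5 = 30 beats, 30/1.5 = 20 chords.
E: 6·4 = 24 beats, 24/0.5 = 48 chords.
F: 12·5 = 60 beats, 60/5 = 12 chords.
Total: 18 + 21 + 14 + 20 + 48 + 12 = 133.

133 chords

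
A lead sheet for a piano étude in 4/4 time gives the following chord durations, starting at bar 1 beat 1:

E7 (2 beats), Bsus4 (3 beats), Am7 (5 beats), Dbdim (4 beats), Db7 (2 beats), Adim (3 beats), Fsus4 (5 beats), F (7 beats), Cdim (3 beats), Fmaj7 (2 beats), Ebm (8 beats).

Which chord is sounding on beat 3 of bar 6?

Beat 3 of bar 6 is beat (6−1)×4 + 3 = 23 overall.
Running totals: E7 ends at 2, Bsus4 ends at 5, Am7 ends at 10, Dbdim ends at 14, Db7 ends at 16, Adim ends at 19, Fsus4 ends at 24.
Beat 23 falls within Fsus4.

Fsus4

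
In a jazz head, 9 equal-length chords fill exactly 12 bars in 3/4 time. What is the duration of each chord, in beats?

12 bars × 3 beats/bar = 36 beats total.
36 beats ÷ 9 chords = 4 beats per chord.
(That is a whole note.)

4 beats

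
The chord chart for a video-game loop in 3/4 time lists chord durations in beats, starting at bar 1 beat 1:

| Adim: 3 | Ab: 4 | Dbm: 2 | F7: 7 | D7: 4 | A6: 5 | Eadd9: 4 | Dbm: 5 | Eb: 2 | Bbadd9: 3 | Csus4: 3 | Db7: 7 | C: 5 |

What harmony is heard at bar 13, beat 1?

Beat 1 of bar 13 is beat (13−1)×3 + 1 = 37 overall.
Running totals: Adim ends at 3, Ab ends at 7, Dbm ends at 9, F7 ends at 16, D7 ends at 20, A6 ends at 25, Eadd9 ends at 29, Dbm ends at 34, Eb ends at 36, Bbadd9 ends at 39.
Beat 37 falls within Bbadd9.

Bbadd9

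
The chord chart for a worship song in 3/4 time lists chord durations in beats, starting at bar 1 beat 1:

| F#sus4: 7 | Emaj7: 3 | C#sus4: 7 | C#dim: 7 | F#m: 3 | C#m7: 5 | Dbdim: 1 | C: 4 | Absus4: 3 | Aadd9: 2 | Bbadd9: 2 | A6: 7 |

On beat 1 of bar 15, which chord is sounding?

Beat 1 of bar 15 is beat (15−1)×3 + 1 = 43 overall.
Running totals: F#sus4 ends at 7, Emaj7 ends at 10, C#sus4 ends at 17, C#dim ends at 24, F#m ends at 27, C#m7 ends at 32, Dbdim ends at 33, C ends at 37, Absus4 ends at 40, Aadd9 ends at 42, Bbadd9 ends at 44.
Beat 43 falls within Bbadd9.

Bbadd9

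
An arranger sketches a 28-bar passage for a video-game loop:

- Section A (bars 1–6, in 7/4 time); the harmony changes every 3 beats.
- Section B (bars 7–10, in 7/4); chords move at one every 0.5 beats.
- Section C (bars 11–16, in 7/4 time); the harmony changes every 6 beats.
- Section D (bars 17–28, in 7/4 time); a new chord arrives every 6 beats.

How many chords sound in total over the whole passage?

A: 6 bars × 7 beats = 42 beats; 3 beats/chord → 14 chords.
B: 4 bars × 7 beats = 28 beats; 0.5 beats/chord → 56 chords.
C: 6 bars × 7 beats = 42 beats; 6 beats/chord → 7 chords.
D: 12 bars × 7 beats = 84 beats; 6 beats/chord → 14 chords.
Total: 14 + 56 + 7 + 14 = 91.

91 chords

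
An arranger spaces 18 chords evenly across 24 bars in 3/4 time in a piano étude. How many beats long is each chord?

4 beats

24 bars × 3 beats/bar = 72 beats total.
72 beats ÷ 18 chords = 4 beats per chord.
(That is a whole note.)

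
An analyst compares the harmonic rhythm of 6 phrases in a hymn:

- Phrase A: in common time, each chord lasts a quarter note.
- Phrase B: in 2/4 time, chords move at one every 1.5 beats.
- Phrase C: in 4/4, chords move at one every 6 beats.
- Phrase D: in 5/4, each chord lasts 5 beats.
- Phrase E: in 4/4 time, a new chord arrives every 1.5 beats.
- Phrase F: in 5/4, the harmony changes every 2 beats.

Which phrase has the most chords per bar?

A: 4/1 = 4 chords/bar.
B: 2/1.5 = 4/3 chords/bar.
C: 4/6 = 2/3 chords/bar.
D: 5/5 = 1 chord/bar.
E: 4/1.5 = 8/3 chords/bar.
F: 5/2 = 2.5 chords/bar.
Fastest is A at 4 chords/bar.

Phrase A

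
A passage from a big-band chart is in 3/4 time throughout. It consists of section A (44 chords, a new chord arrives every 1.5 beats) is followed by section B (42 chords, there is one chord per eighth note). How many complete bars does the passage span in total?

A: 44 × 1.5 = 66 beats = 22 bars.
B: 42 × 0.5 = 21 beats = 7 bars.
Total: 22 + 7 = 29 bars.

29 bars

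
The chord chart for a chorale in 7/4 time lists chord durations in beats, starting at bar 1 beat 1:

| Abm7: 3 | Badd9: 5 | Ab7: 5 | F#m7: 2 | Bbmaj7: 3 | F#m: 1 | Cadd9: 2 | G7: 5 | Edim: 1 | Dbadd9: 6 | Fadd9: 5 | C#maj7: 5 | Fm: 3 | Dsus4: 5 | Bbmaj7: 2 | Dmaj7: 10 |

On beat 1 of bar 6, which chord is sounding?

Beat 1 of bar 6 is beat (6−1)×7 + 1 = 36 overall.
Running totals: Abm7 ends at 3, Badd9 ends at 8, Ab7 ends at 13, F#m7 ends at 15, Bbmaj7 ends at 18, F#m ends at 19, Cadd9 ends at 21, G7 ends at 26, Edim ends at 27, Dbadd9 ends at 33, Fadd9 ends at 38.
Beat 36 falls within Fadd9.

Fadd9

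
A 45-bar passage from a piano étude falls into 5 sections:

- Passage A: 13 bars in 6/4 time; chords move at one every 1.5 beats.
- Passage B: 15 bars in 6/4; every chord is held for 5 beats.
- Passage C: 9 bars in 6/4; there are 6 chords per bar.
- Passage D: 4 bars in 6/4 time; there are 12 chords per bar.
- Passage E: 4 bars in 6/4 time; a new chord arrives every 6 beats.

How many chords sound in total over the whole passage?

A: 13 bars × 6 beats = 78 beats; 1.5 beats/chord → 52 chords.
B: 15 bars × 6 beats = 90 beats; 5 beats/chord → 18 chords.
C: 9 bars × 6 beats = 54 beats; 1 beat/chord → 54 chords.
D: 4 bars × 6 beats = 24 beats; 0.5 beats/chord → 48 chords.
E: 4 bars × 6 beats = 24 beats; 6 beats/chord → 4 chords.
Total: 52 + 18 + 54 + 48 + 4 = 176.

176 chords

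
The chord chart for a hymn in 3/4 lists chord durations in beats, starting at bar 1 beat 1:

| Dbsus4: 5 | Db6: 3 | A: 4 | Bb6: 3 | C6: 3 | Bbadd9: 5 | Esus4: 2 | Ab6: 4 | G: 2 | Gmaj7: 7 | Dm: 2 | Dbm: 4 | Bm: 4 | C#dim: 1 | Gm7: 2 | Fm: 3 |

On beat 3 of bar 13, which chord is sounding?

Dm

Beat 3 of bar 13 is beat (13−1)×3 + 3 = 39 overall.
Running totals: Dbsus4 ends at 5, Db6 ends at 8, A ends at 12, Bb6 ends at 15, C6 ends at 18, Bbadd9 ends at 23, Esus4 ends at 25, Ab6 ends at 29, G ends at 31, Gmaj7 ends at 38, Dm ends at 40.
Beat 39 falls within Dm.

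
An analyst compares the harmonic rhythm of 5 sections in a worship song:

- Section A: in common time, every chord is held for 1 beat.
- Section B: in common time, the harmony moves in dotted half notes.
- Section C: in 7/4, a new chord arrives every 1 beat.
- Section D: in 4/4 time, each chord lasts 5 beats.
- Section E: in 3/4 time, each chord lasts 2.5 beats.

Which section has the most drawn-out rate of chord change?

A: each chord is 1 beat in 4/4, so 4 per bar.
B: each chord is 3 beats in 4/4, so 4/3 per bar.
C: each chord is 1 beat in 7/4, so 7 per bar.
D: each chord is 5 beats in 4/4, so 0.8 per bar.
E: each chord is 2.5 beats in 3/4, so 1.2 per bar.
Slowest is D at 0.8 chords/bar.

Section D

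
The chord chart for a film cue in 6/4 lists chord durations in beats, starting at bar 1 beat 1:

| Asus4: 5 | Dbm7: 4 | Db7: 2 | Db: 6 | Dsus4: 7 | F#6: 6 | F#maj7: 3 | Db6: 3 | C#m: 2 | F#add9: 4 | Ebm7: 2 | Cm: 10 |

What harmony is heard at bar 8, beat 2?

Beat 2 of bar 8 is beat (8−1)×6 + 2 = 44 overall.
Running totals: Asus4 ends at 5, Dbm7 ends at 9, Db7 ends at 11, Db ends at 17, Dsus4 ends at 24, F#6 ends at 30, F#maj7 ends at 33, Db6 ends at 36, C#m ends at 38, F#add9 ends at 42, Ebm7 ends at 44.
Beat 44 falls within Ebm7.

Ebm7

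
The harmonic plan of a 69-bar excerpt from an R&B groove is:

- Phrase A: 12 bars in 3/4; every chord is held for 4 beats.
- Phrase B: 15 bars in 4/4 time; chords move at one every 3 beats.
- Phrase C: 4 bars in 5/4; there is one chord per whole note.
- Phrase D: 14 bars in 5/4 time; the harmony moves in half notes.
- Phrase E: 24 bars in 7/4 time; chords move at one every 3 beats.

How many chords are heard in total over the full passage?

A has 36 beats and chords last 4 each, so 9 chords.
B has 60 beats and chords last 3 each, so 20 chords.
C has 20 beats and chords last 4 each, so 5 chords.
D has 70 beats and chords last 2 each, so 35 chords.
E has 168 beats and chords last 3 each, so 56 chords.
Total: 9 + 20 + 5 + 35 + 56 = 125.

125 chords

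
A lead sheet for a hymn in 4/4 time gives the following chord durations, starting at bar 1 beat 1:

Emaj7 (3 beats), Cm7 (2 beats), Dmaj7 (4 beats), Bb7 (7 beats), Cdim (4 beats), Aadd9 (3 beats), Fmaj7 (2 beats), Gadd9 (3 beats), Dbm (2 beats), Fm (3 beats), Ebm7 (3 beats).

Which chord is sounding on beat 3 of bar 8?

Beat 3 of bar 8 is beat (8−1)×4 + 3 = 31 overall.
Running totals: Emaj7 ends at 3, Cm7 ends at 5, Dmaj7 ends at 9, Bb7 ends at 16, Cdim ends at 20, Aadd9 ends at 23, Fmaj7 ends at 25, Gadd9 ends at 28, Dbm ends at 30, Fm ends at 33.
Beat 31 falls within Fm.

Fm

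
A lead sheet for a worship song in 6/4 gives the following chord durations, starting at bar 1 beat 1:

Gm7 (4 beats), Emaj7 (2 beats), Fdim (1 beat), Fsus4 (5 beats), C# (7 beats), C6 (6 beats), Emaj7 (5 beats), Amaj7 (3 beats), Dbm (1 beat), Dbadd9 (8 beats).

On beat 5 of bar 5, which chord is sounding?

Emaj7

Beat 5 of bar 5 is beat (5−1)×6 + 5 = 29 overall.
Running totals: Gm7 ends at 4, Emaj7 ends at 6, Fdim ends at 7, Fsus4 ends at 12, C# ends at 19, C6 ends at 25, Emaj7 ends at 30.
Beat 29 falls within Emaj7.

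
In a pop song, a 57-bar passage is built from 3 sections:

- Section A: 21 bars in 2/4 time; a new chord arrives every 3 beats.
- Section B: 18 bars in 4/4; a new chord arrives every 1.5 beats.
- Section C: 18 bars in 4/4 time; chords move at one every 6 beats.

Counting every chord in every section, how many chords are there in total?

A has 42 beats and chords last 3 each, so 14 chords.
B has 72 beats and chords last 1.5 each, so 48 chords.
C has 72 beats and chords last 6 each, so 12 chords.
Total: 14 + 48 + 12 = 74.

74 chords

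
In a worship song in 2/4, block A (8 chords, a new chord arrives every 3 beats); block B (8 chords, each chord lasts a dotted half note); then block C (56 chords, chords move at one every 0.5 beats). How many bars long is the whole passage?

38 bars

A: 8 × 3 = 24 beats = 12 bars.
B: 8 × 3 = 24 beats = 12 bars.
C: 56 × 0.5 = 28 beats = 14 bars.
Total: 12 + 12 + 14 = 38 bars.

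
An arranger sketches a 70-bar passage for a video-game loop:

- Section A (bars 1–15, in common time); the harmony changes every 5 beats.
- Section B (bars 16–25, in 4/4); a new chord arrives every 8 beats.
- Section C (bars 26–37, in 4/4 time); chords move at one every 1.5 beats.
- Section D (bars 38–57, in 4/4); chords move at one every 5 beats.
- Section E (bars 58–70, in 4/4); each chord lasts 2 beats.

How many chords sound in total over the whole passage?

A has 60 beats and chords last 5 each, so 12 chords.
B has 40 beats and chords last 8 each, so 5 chords.
C has 48 beats and chords last 1.5 each, so 32 chords.
D has 80 beats and chords last 5 each, so 16 chords.
E has 52 beats and chords last 2 each, so 26 chords.
Total: 12 + 5 + 32 + 16 + 26 = 91.

91 chords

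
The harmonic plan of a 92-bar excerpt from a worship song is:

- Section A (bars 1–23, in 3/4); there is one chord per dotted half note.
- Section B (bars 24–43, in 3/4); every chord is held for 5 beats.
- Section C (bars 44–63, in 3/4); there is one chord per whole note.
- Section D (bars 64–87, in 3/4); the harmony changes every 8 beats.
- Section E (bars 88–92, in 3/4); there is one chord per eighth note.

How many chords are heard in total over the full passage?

A: 23 bars × 3 beats = 69 beats; 3 beats/chord → 23 chords.
B: 20 bars × 3 beats = 60 beats; 5 beats/chord → 12 chords.
C: 20 bars × 3 beats = 60 beats; 4 beats/chord → 15 chords.
D: 24 bars × 3 beats = 72 beats; 8 beats/chord → 9 chords.
E: 5 bars × 3 beats = 15 beats; 0.5 beats/chord → 30 chords.
Total: 23 + 12 + 15 + 9 + 30 = 89.

89 chords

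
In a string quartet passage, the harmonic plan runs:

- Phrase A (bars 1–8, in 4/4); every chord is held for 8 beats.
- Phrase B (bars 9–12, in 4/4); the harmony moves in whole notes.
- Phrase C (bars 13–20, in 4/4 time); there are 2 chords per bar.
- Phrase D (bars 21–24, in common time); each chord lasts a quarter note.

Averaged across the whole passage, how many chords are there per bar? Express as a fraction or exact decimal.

A: 8 × 4 = 32 beats ÷ 8 = 4 chords.
B: 4 × 4 = 16 beats ÷ 4 = 4 chords.
C: 8 × 4 = 32 beats ÷ 2 = 16 chords.
D: 4 × 4 = 16 beats ÷ 1 = 16 chords.
Overall: 40 chords over 24 bars → 40/24 = 5/3 chords per bar.

5/3 chords per bar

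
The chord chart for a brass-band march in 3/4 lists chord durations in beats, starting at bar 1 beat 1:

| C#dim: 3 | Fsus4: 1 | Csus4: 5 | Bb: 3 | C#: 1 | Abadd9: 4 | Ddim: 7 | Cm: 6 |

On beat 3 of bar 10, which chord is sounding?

Cm

Beat 3 of bar 10 is beat (10−1)×3 + 3 = 30 overall.
Running totals: C#dim ends at 3, Fsus4 ends at 4, Csus4 ends at 9, Bb ends at 12, C# ends at 13, Abadd9 ends at 17, Ddim ends at 24, Cm ends at 30.
Beat 30 falls within Cm.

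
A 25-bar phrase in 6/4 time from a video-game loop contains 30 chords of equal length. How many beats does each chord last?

5 beats

25 bars × 6 beats/bar = 150 beats total.
150 beats ÷ 30 chords = 5 beats per chord.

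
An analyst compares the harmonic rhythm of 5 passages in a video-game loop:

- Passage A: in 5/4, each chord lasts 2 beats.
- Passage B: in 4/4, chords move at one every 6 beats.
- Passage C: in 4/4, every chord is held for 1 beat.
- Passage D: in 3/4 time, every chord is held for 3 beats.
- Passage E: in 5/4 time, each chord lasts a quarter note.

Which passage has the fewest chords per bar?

A: 5/2 = 2.5 chords/bar.
B: 4/6 = 2/3 chords/bar.
C: 4/1 = 4 chords/bar.
D: 3/3 = 1 chord/bar.
E: 5/1 = 5 chords/bar.
Slowest is B at 2/3 chords/bar.

Passage B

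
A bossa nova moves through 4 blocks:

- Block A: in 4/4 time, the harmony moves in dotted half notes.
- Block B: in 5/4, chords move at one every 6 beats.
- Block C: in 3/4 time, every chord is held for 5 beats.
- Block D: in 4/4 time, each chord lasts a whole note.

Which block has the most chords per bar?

A: 4 beats/bar ÷ 3 beats/chord = 4/3 chords/bar.
B: 5 beats/bar ÷ 6 beats/chord = 5/6 chords/bar.
C: 3 beats/bar ÷ 5 beats/chord = 0.6 chords/bar.
D: 4 beats/bar ÷ 4 beats/chord = 1 chord/bar.
Fastest is A at 4/3 chords/bar.

Block A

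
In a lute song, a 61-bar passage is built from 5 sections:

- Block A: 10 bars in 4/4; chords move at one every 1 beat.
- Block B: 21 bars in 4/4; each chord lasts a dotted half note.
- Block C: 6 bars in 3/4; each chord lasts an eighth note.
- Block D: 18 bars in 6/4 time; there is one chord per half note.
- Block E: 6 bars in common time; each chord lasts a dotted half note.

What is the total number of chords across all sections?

166 chords

A: 10·4 = 40 beats, 40/1 = 40 chords.
B: 21·4 = 84 beats, 84/3 = 28 chords.
C: 6·3 = 18 beats, 18/0.5 = 36 chords.
D: 18·6 = 108 beats, 108/2 = 54 chords.
E: 6·4 = 24 beats, 24/3 = 8 chords.
Total: 40 + 28 + 36 + 54 + 8 = 166.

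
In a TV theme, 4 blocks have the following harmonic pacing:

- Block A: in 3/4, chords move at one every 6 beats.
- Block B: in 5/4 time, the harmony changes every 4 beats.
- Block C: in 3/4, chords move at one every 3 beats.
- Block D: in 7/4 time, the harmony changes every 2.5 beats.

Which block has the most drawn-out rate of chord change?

Block A

A: each chord is 6 beats in 3/4, so 0.5 per bar.
B: each chord is 4 beats in 5/4, so 1.25 per bar.
C: each chord is 3 beats in 3/4, so 1 per bar.
D: each chord is 2.5 beats in 7/4, so 2.8 per bar.
Slowest is A at 0.5 chords/bar.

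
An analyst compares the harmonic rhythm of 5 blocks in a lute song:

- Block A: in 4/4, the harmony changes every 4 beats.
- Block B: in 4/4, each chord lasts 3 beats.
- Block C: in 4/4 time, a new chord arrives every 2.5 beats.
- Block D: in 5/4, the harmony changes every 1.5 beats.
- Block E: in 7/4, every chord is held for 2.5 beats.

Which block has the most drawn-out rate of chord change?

Block A

A: 4/4 = 1 chord/bar.
B: 4/3 = 4/3 chords/bar.
C: 4/2.5 = 1.6 chords/bar.
D: 5/1.5 = 10/3 chords/bar.
E: 7/2.5 = 2.8 chords/bar.
Slowest is A at 1 chords/bar.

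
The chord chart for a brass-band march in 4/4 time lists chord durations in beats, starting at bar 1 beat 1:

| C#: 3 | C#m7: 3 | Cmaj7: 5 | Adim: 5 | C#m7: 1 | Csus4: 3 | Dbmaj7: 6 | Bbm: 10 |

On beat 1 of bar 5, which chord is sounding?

C#m7

Beat 1 of bar 5 is beat (5−1)×4 + 1 = 17 overall.
Running totals: C# ends at 3, C#m7 ends at 6, Cmaj7 ends at 11, Adim ends at 16, C#m7 ends at 17.
Beat 17 falls within C#m7.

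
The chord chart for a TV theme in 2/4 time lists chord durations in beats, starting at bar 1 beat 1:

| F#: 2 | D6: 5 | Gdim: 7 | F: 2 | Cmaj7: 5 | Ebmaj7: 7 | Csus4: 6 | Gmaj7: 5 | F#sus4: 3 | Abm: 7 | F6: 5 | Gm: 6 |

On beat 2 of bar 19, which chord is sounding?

Gmaj7

Beat 2 of bar 19 is beat (19−1)×2 + 2 = 38 overall.
Running totals: F# ends at 2, D6 ends at 7, Gdim ends at 14, F ends at 16, Cmaj7 ends at 21, Ebmaj7 ends at 28, Csus4 ends at 34, Gmaj7 ends at 39.
Beat 38 falls within Gmaj7.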